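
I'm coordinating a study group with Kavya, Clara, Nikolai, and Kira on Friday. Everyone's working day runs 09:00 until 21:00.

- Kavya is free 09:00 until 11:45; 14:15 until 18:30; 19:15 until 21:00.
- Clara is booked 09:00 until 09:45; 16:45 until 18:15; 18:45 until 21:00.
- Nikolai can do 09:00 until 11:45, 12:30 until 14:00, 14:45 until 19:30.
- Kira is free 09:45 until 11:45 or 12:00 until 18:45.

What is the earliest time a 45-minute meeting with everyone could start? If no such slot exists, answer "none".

Kavya free: 09:00-11:45, 14:15-18:30, 19:15-21:00.
Clara free: 09:45-16:45, 18:15-18:45 (invert busy blocks within the working day).
Nikolai free: 09:00-11:45, 12:30-14:00, 14:45-19:30.
Kira free: 09:45-11:45, 12:00-18:45.
Kavya ∩ Clara: 09:45-11:45, 14:15-16:45, 18:15-18:30.
Kavya ∩ Clara ∩ Nikolai: 09:45-11:45, 14:45-16:45, 18:15-18:30.
Kavya ∩ Clara ∩ Nikolai ∩ Kira: 09:45-11:45, 14:45-16:45, 18:15-18:30.
The first common window of at least 45 minutes is 09:45-11:45, so the earliest start is 09:45.

09:45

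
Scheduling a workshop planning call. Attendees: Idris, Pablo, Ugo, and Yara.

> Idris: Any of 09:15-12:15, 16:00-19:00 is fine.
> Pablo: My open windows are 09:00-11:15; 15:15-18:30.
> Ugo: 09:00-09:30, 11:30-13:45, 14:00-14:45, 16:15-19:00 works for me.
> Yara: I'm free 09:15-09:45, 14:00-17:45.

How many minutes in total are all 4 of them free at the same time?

105

Idris ∩ Pablo: 09:15-11:15, 16:00-18:30.
Idris ∩ Pablo ∩ Ugo: 09:15-09:30, 16:15-18:30.
Idris ∩ Pablo ∩ Ugo ∩ Yara: 09:15-09:30, 16:15-17:45.
Those are the intersection windows.
Summing the common windows: 15 + 90 = 105 minutes.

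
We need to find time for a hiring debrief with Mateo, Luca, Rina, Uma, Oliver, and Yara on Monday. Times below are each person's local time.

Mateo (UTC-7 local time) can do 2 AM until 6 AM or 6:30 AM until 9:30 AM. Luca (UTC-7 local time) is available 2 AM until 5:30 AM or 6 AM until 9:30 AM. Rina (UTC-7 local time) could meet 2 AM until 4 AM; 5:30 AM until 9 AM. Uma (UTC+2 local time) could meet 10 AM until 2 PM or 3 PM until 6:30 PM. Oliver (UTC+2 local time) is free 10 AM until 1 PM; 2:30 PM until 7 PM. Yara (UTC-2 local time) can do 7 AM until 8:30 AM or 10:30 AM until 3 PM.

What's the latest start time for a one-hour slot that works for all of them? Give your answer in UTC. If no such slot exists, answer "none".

Mateo in UTC: 09:00-13:00, 13:30-16:30 (add 7h to convert from UTC-7).
Luca in UTC: 09:00-12:30, 13:00-16:30 (add 7h to convert from UTC-7).
Rina in UTC: 09:00-11:00, 12:30-16:00 (add 7h to convert from UTC-7).
Uma in UTC: 08:00-12:00, 13:00-16:30 (subtract 2h to convert from UTC+2).
Oliver in UTC: 08:00-11:00, 12:30-17:00 (subtract 2h to convert from UTC+2).
Yara in UTC: 09:00-10:30, 12:30-17:00 (add 2h to convert from UTC-2).
Mateo ∩ Luca: 09:00-12:30, 13:30-16:30.
Mateo ∩ Luca ∩ Rina: 09:00-11:00, 13:30-16:00.
Mateo ∩ Luca ∩ Rina ∩ Uma: 09:00-11:00, 13:30-16:00.
Mateo ∩ Luca ∩ Rina ∩ Uma ∩ Oliver: 09:00-11:00, 13:30-16:00.
Mateo ∩ Luca ∩ Rina ∩ Uma ∩ Oliver ∩ Yara: 09:00-10:30, 13:30-16:00.
The last common window of at least 60 minutes is 13:30-16:00; a 60-minute meeting can start as late as 15:00 and still end by 16:00.

15:00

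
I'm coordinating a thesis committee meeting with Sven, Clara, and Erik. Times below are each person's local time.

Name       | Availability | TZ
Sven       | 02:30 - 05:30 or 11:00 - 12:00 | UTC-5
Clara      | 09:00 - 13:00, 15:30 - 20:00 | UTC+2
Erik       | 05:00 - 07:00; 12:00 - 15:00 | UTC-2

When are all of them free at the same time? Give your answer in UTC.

Sven in UTC: 07:30-10:30, 16:00-17:00 (add 5h to convert from UTC-5).
Clara in UTC: 07:00-11:00, 13:30-18:00 (subtract 2h to convert from UTC+2).
Erik in UTC: 07:00-09:00, 14:00-17:00 (add 2h to convert from UTC-2).
Sven ∩ Clara: 07:30-10:30, 16:00-17:00.
Sven ∩ Clara ∩ Erik: 07:30-09:00, 16:00-17:00.
Those are the intersection windows.

07:30-09:00, 16:00-17:00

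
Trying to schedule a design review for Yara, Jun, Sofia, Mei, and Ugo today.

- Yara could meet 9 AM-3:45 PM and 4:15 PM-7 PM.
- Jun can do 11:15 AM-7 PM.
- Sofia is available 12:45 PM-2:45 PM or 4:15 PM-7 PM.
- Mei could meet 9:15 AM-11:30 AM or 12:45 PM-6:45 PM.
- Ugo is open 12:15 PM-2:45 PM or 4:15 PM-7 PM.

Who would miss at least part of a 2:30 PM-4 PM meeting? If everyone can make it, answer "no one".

Sofia, Ugo, Yara

Yara: not fully free for 14:30-16:00. Jun: free for 14:30-16:00. Sofia: not fully free for 14:30-16:00. Mei: free for 14:30-16:00. Ugo: not fully free for 14:30-16:00.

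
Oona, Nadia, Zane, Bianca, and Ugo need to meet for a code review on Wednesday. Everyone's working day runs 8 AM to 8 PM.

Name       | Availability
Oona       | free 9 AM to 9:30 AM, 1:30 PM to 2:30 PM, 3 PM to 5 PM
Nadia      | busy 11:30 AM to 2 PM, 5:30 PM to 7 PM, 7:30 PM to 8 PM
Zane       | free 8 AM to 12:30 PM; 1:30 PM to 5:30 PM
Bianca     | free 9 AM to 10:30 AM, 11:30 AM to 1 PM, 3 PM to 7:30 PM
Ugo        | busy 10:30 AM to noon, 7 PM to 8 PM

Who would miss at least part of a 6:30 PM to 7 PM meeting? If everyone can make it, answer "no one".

Nadia, Oona, Zane

Oona free: 09:00-09:30, 13:30-14:30, 15:00-17:00.
Nadia free: 08:00-11:30, 14:00-17:30, 19:00-19:30 (invert busy blocks within the working day).
Zane free: 08:00-12:30, 13:30-17:30.
Bianca free: 09:00-10:30, 11:30-13:00, 15:00-19:30.
Ugo free: 08:00-10:30, 12:00-19:00 (invert busy blocks within the working day).
Oona: not fully free for 18:30-19:00. Nadia: not fully free for 18:30-19:00. Zane: not fully free for 18:30-19:00. Bianca: free for 18:30-19:00. Ugo: free for 18:30-19:00.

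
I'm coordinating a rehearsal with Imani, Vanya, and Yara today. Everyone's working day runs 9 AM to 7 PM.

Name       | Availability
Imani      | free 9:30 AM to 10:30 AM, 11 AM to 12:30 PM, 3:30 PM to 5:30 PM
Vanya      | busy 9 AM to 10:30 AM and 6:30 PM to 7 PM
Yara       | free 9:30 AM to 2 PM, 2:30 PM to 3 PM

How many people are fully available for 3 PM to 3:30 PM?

Imani free: 09:30-10:30, 11:00-12:30, 15:30-17:30.
Vanya free: 10:30-18:30 (invert busy blocks within the working day).
Yara free: 09:30-14:00, 14:30-15:00.
Vanya can make the full 15:00-15:30 slot — that's 1.

1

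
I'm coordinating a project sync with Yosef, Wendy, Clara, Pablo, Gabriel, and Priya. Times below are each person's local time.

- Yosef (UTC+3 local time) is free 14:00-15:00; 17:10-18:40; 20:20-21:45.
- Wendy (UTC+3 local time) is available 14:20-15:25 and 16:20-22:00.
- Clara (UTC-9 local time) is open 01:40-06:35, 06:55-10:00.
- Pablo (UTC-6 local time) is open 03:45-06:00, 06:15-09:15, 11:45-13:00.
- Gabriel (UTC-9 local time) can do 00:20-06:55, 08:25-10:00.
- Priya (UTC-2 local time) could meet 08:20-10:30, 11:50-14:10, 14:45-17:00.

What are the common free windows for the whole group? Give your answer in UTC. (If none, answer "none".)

11:20-12:00, 14:10-15:15, 17:45-18:45

Yosef in UTC: 11:00-12:00, 14:10-15:40, 17:20-18:45 (subtract 3h to convert from UTC+3).
Wendy in UTC: 11:20-12:25, 13:20-19:00 (subtract 3h to convert from UTC+3).
Clara in UTC: 10:40-15:35, 15:55-19:00 (add 9h to convert from UTC-9).
Pablo in UTC: 09:45-12:00, 12:15-15:15, 17:45-19:00 (add 6h to convert from UTC-6).
Gabriel in UTC: 09:20-15:55, 17:25-19:00 (add 9h to convert from UTC-9).
Priya in UTC: 10:20-12:30, 13:50-16:10, 16:45-19:00 (add 2h to convert from UTC-2).
Yosef ∩ Wendy: 11:20-12:00, 14:10-15:40, 17:20-18:45.
Yosef ∩ Wendy ∩ Clara: 11:20-12:00, 14:10-15:35, 17:20-18:45.
Yosef ∩ Wendy ∩ Clara ∩ Pablo: 11:20-12:00, 14:10-15:15, 17:45-18:45.
Yosef ∩ Wendy ∩ Clara ∩ Pablo ∩ Gabriel: 11:20-12:00, 14:10-15:15, 17:45-18:45.
Yosef ∩ Wendy ∩ Clara ∩ Pablo ∩ Gabriel ∩ Priya: 11:20-12:00, 14:10-15:15, 17:45-18:45.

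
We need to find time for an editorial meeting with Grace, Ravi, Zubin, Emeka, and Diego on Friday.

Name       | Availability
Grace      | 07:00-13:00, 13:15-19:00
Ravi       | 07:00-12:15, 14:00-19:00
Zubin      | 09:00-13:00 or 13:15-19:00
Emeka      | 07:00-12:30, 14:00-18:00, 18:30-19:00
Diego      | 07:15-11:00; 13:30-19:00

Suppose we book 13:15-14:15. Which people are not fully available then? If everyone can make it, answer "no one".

Diego, Emeka, Ravi

Grace: free for 13:15-14:15. Ravi: not fully free for 13:15-14:15. Zubin: free for 13:15-14:15. Emeka: not fully free for 13:15-14:15. Diego: not fully free for 13:15-14:15.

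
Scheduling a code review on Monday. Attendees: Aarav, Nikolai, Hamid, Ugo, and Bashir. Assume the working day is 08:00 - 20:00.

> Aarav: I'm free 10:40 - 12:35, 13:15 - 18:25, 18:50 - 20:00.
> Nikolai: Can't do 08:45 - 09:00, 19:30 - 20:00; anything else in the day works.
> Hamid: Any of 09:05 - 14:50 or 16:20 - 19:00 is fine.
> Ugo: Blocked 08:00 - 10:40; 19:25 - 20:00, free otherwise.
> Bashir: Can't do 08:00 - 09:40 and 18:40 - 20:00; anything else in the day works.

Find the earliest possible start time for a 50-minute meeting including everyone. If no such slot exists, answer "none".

10:40

Aarav free: 10:40-12:35, 13:15-18:25, 18:50-20:00.
Nikolai free: 08:00-08:45, 09:00-19:30 (invert busy blocks within the working day).
Hamid free: 09:05-14:50, 16:20-19:00.
Ugo free: 10:40-19:25 (invert busy blocks within the working day).
Bashir free: 09:40-18:40 (invert busy blocks within the working day).
Aarav ∩ Nikolai: 10:40-12:35, 13:15-18:25, 18:50-19:30.
Aarav ∩ Nikolai ∩ Hamid: 10:40-12:35, 13:15-14:50, 16:20-18:25, 18:50-19:00.
Aarav ∩ Nikolai ∩ Hamid ∩ Ugo: 10:40-12:35, 13:15-14:50, 16:20-18:25, 18:50-19:00.
Aarav ∩ Nikolai ∩ Hamid ∩ Ugo ∩ Bashir: 10:40-12:35, 13:15-14:50, 16:20-18:25.
The first common window of at least 50 minutes is 10:40-12:35, so the earliest start is 10:40.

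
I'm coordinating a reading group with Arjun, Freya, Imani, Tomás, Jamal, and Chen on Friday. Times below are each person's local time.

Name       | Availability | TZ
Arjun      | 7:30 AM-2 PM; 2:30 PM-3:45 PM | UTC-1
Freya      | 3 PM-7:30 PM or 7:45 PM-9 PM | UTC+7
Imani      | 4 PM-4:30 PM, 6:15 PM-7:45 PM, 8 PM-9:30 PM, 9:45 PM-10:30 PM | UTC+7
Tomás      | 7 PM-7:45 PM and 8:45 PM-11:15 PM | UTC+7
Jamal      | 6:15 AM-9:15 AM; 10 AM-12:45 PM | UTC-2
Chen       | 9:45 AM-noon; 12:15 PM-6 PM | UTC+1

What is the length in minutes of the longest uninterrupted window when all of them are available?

30

Arjun in UTC: 08:30-15:00, 15:30-16:45 (add 1h to convert from UTC-1).
Freya in UTC: 08:00-12:30, 12:45-14:00 (subtract 7h to convert from UTC+7).
Imani in UTC: 09:00-09:30, 11:15-12:45, 13:00-14:30, 14:45-15:30 (subtract 7h to convert from UTC+7).
Tomás in UTC: 12:00-12:45, 13:45-16:15 (subtract 7h to convert from UTC+7).
Jamal in UTC: 08:15-11:15, 12:00-14:45 (add 2h to convert from UTC-2).
Chen in UTC: 08:45-11:00, 11:15-17:00 (subtract 1h to convert from UTC+1).
Arjun ∩ Freya: 08:30-12:30, 12:45-14:00.
Arjun ∩ Freya ∩ Imani: 09:00-09:30, 11:15-12:30, 13:00-14:00.
Arjun ∩ Freya ∩ Imani ∩ Tomás: 12:00-12:30, 13:45-14:00.
Arjun ∩ Freya ∩ Imani ∩ Tomás ∩ Jamal: 12:00-12:30, 13:45-14:00.
Arjun ∩ Freya ∩ Imani ∩ Tomás ∩ Jamal ∩ Chen: 12:00-12:30, 13:45-14:00.
The longest is 12:00-12:30 at 30 minutes.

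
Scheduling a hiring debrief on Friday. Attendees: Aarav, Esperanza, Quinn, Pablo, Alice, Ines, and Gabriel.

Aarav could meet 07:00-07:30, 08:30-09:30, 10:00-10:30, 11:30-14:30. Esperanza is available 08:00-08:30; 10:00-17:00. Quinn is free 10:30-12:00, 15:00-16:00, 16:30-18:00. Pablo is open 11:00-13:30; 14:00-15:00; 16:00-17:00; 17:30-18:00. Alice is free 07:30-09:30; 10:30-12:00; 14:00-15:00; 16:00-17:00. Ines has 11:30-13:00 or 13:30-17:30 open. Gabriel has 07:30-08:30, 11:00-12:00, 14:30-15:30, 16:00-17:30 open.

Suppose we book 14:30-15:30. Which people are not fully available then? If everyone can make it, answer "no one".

Aarav, Alice, Pablo, Quinn

Aarav: not fully free for 14:30-15:30. Esperanza: free for 14:30-15:30. Quinn: not fully free for 14:30-15:30. Pablo: not fully free for 14:30-15:30. Alice: not fully free for 14:30-15:30. Ines: free for 14:30-15:30. Gabriel: free for 14:30-15:30.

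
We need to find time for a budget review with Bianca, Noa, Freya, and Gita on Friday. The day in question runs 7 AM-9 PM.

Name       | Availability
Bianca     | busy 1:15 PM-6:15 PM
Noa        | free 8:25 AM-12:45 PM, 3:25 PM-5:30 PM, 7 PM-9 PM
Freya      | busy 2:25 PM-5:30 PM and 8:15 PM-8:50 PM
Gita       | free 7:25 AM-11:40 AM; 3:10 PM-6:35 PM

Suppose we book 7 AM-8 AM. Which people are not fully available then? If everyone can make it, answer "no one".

Bianca free: 07:00-13:15, 18:15-21:00 (invert busy blocks within the working day).
Noa free: 08:25-12:45, 15:25-17:30, 19:00-21:00.
Freya free: 07:00-14:25, 17:30-20:15, 20:50-21:00 (invert busy blocks within the working day).
Gita free: 07:25-11:40, 15:10-18:35.
Bianca: free for 07:00-08:00. Noa: not fully free for 07:00-08:00. Freya: free for 07:00-08:00. Gita: not fully free for 07:00-08:00.

Gita, Noa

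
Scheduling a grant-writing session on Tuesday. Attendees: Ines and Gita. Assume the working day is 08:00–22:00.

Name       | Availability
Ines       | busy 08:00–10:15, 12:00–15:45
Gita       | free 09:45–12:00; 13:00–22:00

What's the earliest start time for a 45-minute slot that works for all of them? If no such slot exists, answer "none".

Ines free: 10:15-12:00, 15:45-22:00 (invert busy blocks within the working day).
Gita free: 09:45-12:00, 13:00-22:00.
Ines ∩ Gita: 10:15-12:00, 15:45-22:00.
The first common window of at least 45 minutes is 10:15-12:00, so the earliest start is 10:15.

10:15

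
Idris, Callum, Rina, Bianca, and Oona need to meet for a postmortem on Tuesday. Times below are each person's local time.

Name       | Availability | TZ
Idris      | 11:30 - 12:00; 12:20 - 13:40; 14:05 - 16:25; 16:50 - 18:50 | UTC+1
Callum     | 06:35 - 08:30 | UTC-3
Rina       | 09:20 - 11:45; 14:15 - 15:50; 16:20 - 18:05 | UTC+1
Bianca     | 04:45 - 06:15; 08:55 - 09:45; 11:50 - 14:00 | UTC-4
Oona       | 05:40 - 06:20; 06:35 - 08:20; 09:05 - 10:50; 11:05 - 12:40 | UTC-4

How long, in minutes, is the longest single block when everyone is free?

0

Idris in UTC: 10:30-11:00, 11:20-12:40, 13:05-15:25, 15:50-17:50 (subtract 1h to convert from UTC+1).
Callum in UTC: 09:35-11:30 (add 3h to convert from UTC-3).
Rina in UTC: 08:20-10:45, 13:15-14:50, 15:20-17:05 (subtract 1h to convert from UTC+1).
Bianca in UTC: 08:45-10:15, 12:55-13:45, 15:50-18:00 (add 4h to convert from UTC-4).
Oona in UTC: 09:40-10:20, 10:35-12:20, 13:05-14:50, 15:05-16:40 (add 4h to convert from UTC-4).
Idris ∩ Callum: 10:30-11:00, 11:20-11:30.
Idris ∩ Callum ∩ Rina: 10:30-10:45.
Idris ∩ Callum ∩ Rina ∩ Bianca: ∅.
Idris ∩ Callum ∩ Rina ∩ Bianca ∩ Oona: ∅.
There is no time when everyone is free.
No common window exists, so the longest block is 0 minutes.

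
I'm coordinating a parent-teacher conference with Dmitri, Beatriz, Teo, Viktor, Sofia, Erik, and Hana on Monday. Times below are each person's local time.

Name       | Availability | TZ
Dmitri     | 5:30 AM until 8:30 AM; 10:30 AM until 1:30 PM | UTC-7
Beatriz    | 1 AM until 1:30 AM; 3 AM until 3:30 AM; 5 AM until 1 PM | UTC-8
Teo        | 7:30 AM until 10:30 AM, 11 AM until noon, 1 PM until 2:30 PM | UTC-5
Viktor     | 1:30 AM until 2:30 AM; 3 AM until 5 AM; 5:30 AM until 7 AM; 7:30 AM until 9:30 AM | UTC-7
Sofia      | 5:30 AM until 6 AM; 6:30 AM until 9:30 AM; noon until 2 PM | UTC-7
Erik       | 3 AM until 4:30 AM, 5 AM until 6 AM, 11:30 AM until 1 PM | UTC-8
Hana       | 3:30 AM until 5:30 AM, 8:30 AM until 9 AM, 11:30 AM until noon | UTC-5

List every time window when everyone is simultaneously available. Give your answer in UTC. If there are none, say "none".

Dmitri in UTC: 12:30-15:30, 17:30-20:30 (add 7h to convert from UTC-7).
Beatriz in UTC: 09:00-09:30, 11:00-11:30, 13:00-21:00 (add 8h to convert from UTC-8).
Teo in UTC: 12:30-15:30, 16:00-17:00, 18:00-19:30 (add 5h to convert from UTC-5).
Viktor in UTC: 08:30-09:30, 10:00-12:00, 12:30-14:00, 14:30-16:30 (add 7h to convert from UTC-7).
Sofia in UTC: 12:30-13:00, 13:30-16:30, 19:00-21:00 (add 7h to convert from UTC-7).
Erik in UTC: 11:00-12:30, 13:00-14:00, 19:30-21:00 (add 8h to convert from UTC-8).
Hana in UTC: 08:30-10:30, 13:30-14:00, 16:30-17:00 (add 5h to convert from UTC-5).
Dmitri ∩ Beatriz: 13:00-15:30, 17:30-20:30.
Dmitri ∩ Beatriz ∩ Teo: 13:00-15:30, 18:00-19:30.
Dmitri ∩ Beatriz ∩ Teo ∩ Viktor: 13:00-14:00, 14:30-15:30.
Dmitri ∩ Beatriz ∩ Teo ∩ Viktor ∩ Sofia: 13:30-14:00, 14:30-15:30.
Dmitri ∩ Beatriz ∩ Teo ∩ Viktor ∩ Sofia ∩ Erik: 13:30-14:00.
Dmitri ∩ Beatriz ∩ Teo ∩ Viktor ∩ Sofia ∩ Erik ∩ Hana: 13:30-14:00.

13:30-14:00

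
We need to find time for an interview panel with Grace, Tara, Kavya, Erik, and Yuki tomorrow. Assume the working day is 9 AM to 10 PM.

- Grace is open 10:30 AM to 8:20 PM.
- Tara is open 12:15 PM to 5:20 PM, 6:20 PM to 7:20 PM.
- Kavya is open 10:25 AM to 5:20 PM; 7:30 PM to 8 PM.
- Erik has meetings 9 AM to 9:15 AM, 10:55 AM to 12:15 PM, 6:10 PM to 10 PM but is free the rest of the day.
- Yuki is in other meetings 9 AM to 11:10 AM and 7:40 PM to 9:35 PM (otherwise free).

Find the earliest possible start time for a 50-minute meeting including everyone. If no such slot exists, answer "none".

Grace free: 10:30-20:20.
Tara free: 12:15-17:20, 18:20-19:20.
Kavya free: 10:25-17:20, 19:30-20:00.
Erik free: 09:15-10:55, 12:15-18:10 (invert busy blocks within the working day).
Yuki free: 11:10-19:40, 21:35-22:00 (invert busy blocks within the working day).
Grace ∩ Tara: 12:15-17:20, 18:20-19:20.
Grace ∩ Tara ∩ Kavya: 12:15-17:20.
Grace ∩ Tara ∩ Kavya ∩ Erik: 12:15-17:20.
Grace ∩ Tara ∩ Kavya ∩ Erik ∩ Yuki: 12:15-17:20.
So the common availability across everyone is 12:15-17:20.
The first common window of at least 50 minutes is 12:15-17:20, so the earliest start is 12:15.

12:15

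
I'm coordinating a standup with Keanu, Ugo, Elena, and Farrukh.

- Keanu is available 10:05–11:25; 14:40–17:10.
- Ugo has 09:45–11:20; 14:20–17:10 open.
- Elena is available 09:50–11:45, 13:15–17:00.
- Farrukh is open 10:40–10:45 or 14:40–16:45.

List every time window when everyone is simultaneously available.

Keanu ∩ Ugo: 10:05-11:20, 14:40-17:10.
Keanu ∩ Ugo ∩ Elena: 10:05-11:20, 14:40-17:00.
Keanu ∩ Ugo ∩ Elena ∩ Farrukh: 10:40-10:45, 14:40-16:45.
So the common availability across everyone is 10:40-10:45, 14:40-16:45.

10:40-10:45, 14:40-16:45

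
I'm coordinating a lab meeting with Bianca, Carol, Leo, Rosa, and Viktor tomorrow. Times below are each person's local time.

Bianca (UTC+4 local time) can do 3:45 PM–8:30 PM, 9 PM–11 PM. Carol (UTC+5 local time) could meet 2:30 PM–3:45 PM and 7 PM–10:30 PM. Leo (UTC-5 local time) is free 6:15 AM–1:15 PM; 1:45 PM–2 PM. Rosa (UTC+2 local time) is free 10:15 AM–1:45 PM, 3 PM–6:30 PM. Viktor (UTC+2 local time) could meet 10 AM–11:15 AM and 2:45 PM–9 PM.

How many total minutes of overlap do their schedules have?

150

Bianca in UTC: 11:45-16:30, 17:00-19:00 (subtract 4h to convert from UTC+4).
Carol in UTC: 09:30-10:45, 14:00-17:30 (subtract 5h to convert from UTC+5).
Leo in UTC: 11:15-18:15, 18:45-19:00 (add 5h to convert from UTC-5).
Rosa in UTC: 08:15-11:45, 13:00-16:30 (subtract 2h to convert from UTC+2).
Viktor in UTC: 08:00-09:15, 12:45-19:00 (subtract 2h to convert from UTC+2).
Bianca ∩ Carol: 14:00-16:30, 17:00-17:30.
Bianca ∩ Carol ∩ Leo: 14:00-16:30, 17:00-17:30.
Bianca ∩ Carol ∩ Leo ∩ Rosa: 14:00-16:30.
Bianca ∩ Carol ∩ Leo ∩ Rosa ∩ Viktor: 14:00-16:30.
That's a single block of 150 minutes.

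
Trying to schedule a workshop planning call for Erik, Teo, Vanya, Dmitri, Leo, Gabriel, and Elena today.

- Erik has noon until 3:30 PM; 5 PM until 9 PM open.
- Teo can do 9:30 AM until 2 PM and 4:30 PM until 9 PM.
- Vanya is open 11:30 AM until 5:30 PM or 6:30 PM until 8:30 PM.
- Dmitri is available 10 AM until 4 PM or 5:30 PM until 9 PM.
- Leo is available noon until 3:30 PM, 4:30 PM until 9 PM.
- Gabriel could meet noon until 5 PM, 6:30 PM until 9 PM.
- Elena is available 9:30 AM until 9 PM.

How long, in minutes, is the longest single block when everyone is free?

120

Erik ∩ Teo: 12:00-14:00, 17:00-21:00.
Erik ∩ Teo ∩ Vanya: 12:00-14:00, 17:00-17:30, 18:30-20:30.
Erik ∩ Teo ∩ Vanya ∩ Dmitri: 12:00-14:00, 18:30-20:30.
Erik ∩ Teo ∩ Vanya ∩ Dmitri ∩ Leo: 12:00-14:00, 18:30-20:30.
Erik ∩ Teo ∩ Vanya ∩ Dmitri ∩ Leo ∩ Gabriel: 12:00-14:00, 18:30-20:30.
Erik ∩ Teo ∩ Vanya ∩ Dmitri ∩ Leo ∩ Gabriel ∩ Elena: 12:00-14:00, 18:30-20:30.
The longest is 12:00-14:00 at 120 minutes.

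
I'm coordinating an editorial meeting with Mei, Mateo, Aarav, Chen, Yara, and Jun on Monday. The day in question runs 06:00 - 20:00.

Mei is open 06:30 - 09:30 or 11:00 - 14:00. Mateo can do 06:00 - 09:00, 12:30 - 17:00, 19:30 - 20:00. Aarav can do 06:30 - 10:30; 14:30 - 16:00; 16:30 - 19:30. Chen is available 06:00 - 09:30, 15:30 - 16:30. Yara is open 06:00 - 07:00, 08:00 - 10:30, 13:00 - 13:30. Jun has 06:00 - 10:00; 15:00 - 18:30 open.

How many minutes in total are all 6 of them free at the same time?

90

Mei ∩ Mateo: 06:30-09:00, 12:30-14:00.
Mei ∩ Mateo ∩ Aarav: 06:30-09:00.
Mei ∩ Mateo ∩ Aarav ∩ Chen: 06:30-09:00.
Mei ∩ Mateo ∩ Aarav ∩ Chen ∩ Yara: 06:30-07:00, 08:00-09:00.
Mei ∩ Mateo ∩ Aarav ∩ Chen ∩ Yara ∩ Jun: 06:30-07:00, 08:00-09:00.
Summing the common windows: 30 + 60 = 90 minutes.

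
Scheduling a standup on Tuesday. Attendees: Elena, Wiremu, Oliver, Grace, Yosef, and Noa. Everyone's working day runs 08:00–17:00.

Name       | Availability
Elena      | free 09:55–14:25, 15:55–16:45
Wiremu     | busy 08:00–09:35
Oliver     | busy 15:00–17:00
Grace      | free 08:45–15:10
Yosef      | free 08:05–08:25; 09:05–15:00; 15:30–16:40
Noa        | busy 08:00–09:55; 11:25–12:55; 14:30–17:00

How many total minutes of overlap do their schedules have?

Elena free: 09:55-14:25, 15:55-16:45.
Wiremu free: 09:35-17:00 (invert busy blocks within the working day).
Oliver free: 08:00-15:00 (invert busy blocks within the working day).
Grace free: 08:45-15:10.
Yosef free: 08:05-08:25, 09:05-15:00, 15:30-16:40.
Noa free: 09:55-11:25, 12:55-14:30 (invert busy blocks within the working day).
Elena ∩ Wiremu: 09:55-14:25, 15:55-16:45.
Elena ∩ Wiremu ∩ Oliver: 09:55-14:25.
Elena ∩ Wiremu ∩ Oliver ∩ Grace: 09:55-14:25.
Elena ∩ Wiremu ∩ Oliver ∩ Grace ∩ Yosef: 09:55-14:25.
Elena ∩ Wiremu ∩ Oliver ∩ Grace ∩ Yosef ∩ Noa: 09:55-11:25, 12:55-14:25.
Summing the common windows: 90 + 90 = 180 minutes.

180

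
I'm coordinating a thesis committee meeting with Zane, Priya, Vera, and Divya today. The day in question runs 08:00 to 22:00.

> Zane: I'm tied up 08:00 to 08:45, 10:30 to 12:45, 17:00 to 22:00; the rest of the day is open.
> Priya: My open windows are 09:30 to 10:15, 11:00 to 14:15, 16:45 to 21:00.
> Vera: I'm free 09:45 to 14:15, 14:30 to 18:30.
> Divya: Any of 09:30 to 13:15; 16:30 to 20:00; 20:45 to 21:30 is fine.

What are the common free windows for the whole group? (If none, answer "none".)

09:45-10:15, 12:45-13:15, 16:45-17:00

Zane free: 08:45-10:30, 12:45-17:00 (invert busy blocks within the working day).
Priya free: 09:30-10:15, 11:00-14:15, 16:45-21:00.
Vera free: 09:45-14:15, 14:30-18:30.
Divya free: 09:30-13:15, 16:30-20:00, 20:45-21:30.
Zane ∩ Priya: 09:30-10:15, 12:45-14:15, 16:45-17:00.
Zane ∩ Priya ∩ Vera: 09:45-10:15, 12:45-14:15, 16:45-17:00.
Zane ∩ Priya ∩ Vera ∩ Divya: 09:45-10:15, 12:45-13:15, 16:45-17:00.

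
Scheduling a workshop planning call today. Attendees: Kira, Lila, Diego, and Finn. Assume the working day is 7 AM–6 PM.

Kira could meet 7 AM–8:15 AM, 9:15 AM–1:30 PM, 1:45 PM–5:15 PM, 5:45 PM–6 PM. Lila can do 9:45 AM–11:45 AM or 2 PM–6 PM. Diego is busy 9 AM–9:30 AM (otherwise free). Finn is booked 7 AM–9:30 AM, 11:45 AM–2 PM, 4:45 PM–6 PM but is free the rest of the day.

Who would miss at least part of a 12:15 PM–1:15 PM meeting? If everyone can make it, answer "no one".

Kira free: 07:00-08:15, 09:15-13:30, 13:45-17:15, 17:45-18:00.
Lila free: 09:45-11:45, 14:00-18:00.
Diego free: 07:00-09:00, 09:30-18:00 (invert busy blocks within the working day).
Finn free: 09:30-11:45, 14:00-16:45 (invert busy blocks within the working day).
Kira: free for 12:15-13:15. Lila: not fully free for 12:15-13:15. Diego: free for 12:15-13:15. Finn: not fully free for 12:15-13:15.

Finn, Lila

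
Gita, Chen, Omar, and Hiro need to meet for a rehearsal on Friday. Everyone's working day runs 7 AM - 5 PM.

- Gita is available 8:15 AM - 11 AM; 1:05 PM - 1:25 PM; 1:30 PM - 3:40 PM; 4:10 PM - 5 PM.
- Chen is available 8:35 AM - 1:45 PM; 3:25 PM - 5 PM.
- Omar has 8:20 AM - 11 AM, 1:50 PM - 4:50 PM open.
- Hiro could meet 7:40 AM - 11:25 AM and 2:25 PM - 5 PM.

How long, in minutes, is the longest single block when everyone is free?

Gita ∩ Chen: 08:35-11:00, 13:05-13:25, 13:30-13:45, 15:25-15:40, 16:10-17:00.
Gita ∩ Chen ∩ Omar: 08:35-11:00, 15:25-15:40, 16:10-16:50.
Gita ∩ Chen ∩ Omar ∩ Hiro: 08:35-11:00, 15:25-15:40, 16:10-16:50.
So the common availability across everyone is 08:35-11:00, 15:25-15:40, 16:10-16:50.
The longest is 08:35-11:00 at 145 minutes.

145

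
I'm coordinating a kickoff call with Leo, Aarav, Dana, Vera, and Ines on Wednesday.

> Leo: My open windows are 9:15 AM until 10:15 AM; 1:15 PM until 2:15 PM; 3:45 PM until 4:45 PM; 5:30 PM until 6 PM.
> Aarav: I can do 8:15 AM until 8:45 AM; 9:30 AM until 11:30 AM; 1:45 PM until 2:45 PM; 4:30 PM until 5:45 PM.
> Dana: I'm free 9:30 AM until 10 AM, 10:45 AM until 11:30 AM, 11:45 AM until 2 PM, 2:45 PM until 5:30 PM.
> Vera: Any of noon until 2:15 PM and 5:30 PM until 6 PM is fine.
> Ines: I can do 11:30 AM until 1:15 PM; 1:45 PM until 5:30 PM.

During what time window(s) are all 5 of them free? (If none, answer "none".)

13:45-14:00

Leo ∩ Aarav: 09:30-10:15, 13:45-14:15, 16:30-16:45, 17:30-17:45.
Leo ∩ Aarav ∩ Dana: 09:30-10:00, 13:45-14:00, 16:30-16:45.
Leo ∩ Aarav ∩ Dana ∩ Vera: 13:45-14:00.
Leo ∩ Aarav ∩ Dana ∩ Vera ∩ Ines: 13:45-14:00.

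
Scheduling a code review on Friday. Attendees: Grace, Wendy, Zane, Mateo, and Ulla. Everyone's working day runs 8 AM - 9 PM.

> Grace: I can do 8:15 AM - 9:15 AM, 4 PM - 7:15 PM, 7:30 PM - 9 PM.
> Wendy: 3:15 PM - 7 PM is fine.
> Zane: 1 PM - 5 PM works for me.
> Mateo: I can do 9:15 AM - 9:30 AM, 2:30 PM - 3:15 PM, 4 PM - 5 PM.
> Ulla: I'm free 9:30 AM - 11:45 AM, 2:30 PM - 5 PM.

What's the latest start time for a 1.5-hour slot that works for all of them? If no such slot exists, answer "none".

Grace ∩ Wendy: 16:00-19:00.
Grace ∩ Wendy ∩ Zane: 16:00-17:00.
Grace ∩ Wendy ∩ Zane ∩ Mateo: 16:00-17:00.
Grace ∩ Wendy ∩ Zane ∩ Mateo ∩ Ulla: 16:00-17:00.
No common window is at least 90 minutes long.

none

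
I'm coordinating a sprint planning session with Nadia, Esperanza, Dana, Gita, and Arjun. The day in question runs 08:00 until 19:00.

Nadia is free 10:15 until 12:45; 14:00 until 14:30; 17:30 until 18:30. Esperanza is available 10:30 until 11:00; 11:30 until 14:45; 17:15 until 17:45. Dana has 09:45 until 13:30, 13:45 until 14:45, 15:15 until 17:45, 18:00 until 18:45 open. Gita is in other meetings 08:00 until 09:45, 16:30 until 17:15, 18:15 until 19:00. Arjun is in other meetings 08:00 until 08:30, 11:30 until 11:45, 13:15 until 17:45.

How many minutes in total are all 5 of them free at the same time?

Nadia free: 10:15-12:45, 14:00-14:30, 17:30-18:30.
Esperanza free: 10:30-11:00, 11:30-14:45, 17:15-17:45.
Dana free: 09:45-13:30, 13:45-14:45, 15:15-17:45, 18:00-18:45.
Gita free: 09:45-16:30, 17:15-18:15 (invert busy blocks within the working day).
Arjun free: 08:30-11:30, 11:45-13:15, 17:45-19:00 (invert busy blocks within the working day).
Nadia ∩ Esperanza: 10:30-11:00, 11:30-12:45, 14:00-14:30, 17:30-17:45.
Nadia ∩ Esperanza ∩ Dana: 10:30-11:00, 11:30-12:45, 14:00-14:30, 17:30-17:45.
Nadia ∩ Esperanza ∩ Dana ∩ Gita: 10:30-11:00, 11:30-12:45, 14:00-14:30, 17:30-17:45.
Nadia ∩ Esperanza ∩ Dana ∩ Gita ∩ Arjun: 10:30-11:00, 11:45-12:45.
Summing the common windows: 30 + 60 = 90 minutes.

90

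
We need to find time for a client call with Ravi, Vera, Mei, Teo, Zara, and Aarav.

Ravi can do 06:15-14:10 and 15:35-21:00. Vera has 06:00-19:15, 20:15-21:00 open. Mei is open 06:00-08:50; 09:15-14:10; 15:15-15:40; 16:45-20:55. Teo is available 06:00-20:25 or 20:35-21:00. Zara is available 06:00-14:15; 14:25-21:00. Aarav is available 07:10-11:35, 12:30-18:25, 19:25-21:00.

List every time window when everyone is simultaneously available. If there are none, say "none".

Ravi ∩ Vera: 06:15-14:10, 15:35-19:15, 20:15-21:00.
Ravi ∩ Vera ∩ Mei: 06:15-08:50, 09:15-14:10, 15:35-15:40, 16:45-19:15, 20:15-20:55.
Ravi ∩ Vera ∩ Mei ∩ Teo: 06:15-08:50, 09:15-14:10, 15:35-15:40, 16:45-19:15, 20:15-20:25, 20:35-20:55.
Ravi ∩ Vera ∩ Mei ∩ Teo ∩ Zara: 06:15-08:50, 09:15-14:10, 15:35-15:40, 16:45-19:15, 20:15-20:25, 20:35-20:55.
Ravi ∩ Vera ∩ Mei ∩ Teo ∩ Zara ∩ Aarav: 07:10-08:50, 09:15-11:35, 12:30-14:10, 15:35-15:40, 16:45-18:25, 20:15-20:25, 20:35-20:55.

07:10-08:50, 09:15-11:35, 12:30-14:10, 15:35-15:40, 16:45-18:25, 20:15-20:25, 20:35-20:55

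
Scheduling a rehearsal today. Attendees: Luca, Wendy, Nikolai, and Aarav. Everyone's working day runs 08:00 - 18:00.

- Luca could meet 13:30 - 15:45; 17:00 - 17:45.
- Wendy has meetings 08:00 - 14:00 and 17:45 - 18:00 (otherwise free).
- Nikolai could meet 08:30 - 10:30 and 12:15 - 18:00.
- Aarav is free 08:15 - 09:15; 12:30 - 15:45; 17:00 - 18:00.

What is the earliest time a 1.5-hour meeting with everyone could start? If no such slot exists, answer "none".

14:00

Luca free: 13:30-15:45, 17:00-17:45.
Wendy free: 14:00-17:45 (invert busy blocks within the working day).
Nikolai free: 08:30-10:30, 12:15-18:00.
Aarav free: 08:15-09:15, 12:30-15:45, 17:00-18:00.
Luca ∩ Wendy: 14:00-15:45, 17:00-17:45.
Luca ∩ Wendy ∩ Nikolai: 14:00-15:45, 17:00-17:45.
Luca ∩ Wendy ∩ Nikolai ∩ Aarav: 14:00-15:45, 17:00-17:45.
The first common window of at least 90 minutes is 14:00-15:45, so the earliest start is 14:00.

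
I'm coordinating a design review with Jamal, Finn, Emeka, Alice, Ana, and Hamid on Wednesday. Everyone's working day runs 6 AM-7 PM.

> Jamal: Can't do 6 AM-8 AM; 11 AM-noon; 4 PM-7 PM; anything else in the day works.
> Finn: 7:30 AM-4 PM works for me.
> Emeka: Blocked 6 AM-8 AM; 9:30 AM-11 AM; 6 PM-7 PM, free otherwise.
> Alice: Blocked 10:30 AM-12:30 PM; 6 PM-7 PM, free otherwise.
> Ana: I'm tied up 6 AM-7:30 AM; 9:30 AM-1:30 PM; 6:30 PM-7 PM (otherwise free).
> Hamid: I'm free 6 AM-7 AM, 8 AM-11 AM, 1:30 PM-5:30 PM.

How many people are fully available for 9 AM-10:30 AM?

4

Jamal free: 08:00-11:00, 12:00-16:00 (invert busy blocks within the working day).
Finn free: 07:30-16:00.
Emeka free: 08:00-09:30, 11:00-18:00 (invert busy blocks within the working day).
Alice free: 06:00-10:30, 12:30-18:00 (invert busy blocks within the working day).
Ana free: 07:30-09:30, 13:30-18:30 (invert busy blocks within the working day).
Hamid free: 06:00-07:00, 08:00-11:00, 13:30-17:30.
Jamal, Finn, Alice, and Hamid can make the full 09:00-10:30 slot — that's 4.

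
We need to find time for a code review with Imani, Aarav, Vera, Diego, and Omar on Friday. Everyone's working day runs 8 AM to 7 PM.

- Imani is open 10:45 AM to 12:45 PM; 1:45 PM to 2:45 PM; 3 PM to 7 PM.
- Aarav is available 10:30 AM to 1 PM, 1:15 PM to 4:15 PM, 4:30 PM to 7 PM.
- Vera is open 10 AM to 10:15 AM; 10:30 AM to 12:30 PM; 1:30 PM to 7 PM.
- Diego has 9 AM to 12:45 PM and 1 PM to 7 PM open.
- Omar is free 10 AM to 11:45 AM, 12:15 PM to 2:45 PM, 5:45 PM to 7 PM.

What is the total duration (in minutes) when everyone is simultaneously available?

Imani ∩ Aarav: 10:45-12:45, 13:45-14:45, 15:00-16:15, 16:30-19:00.
Imani ∩ Aarav ∩ Vera: 10:45-12:30, 13:45-14:45, 15:00-16:15, 16:30-19:00.
Imani ∩ Aarav ∩ Vera ∩ Diego: 10:45-12:30, 13:45-14:45, 15:00-16:15, 16:30-19:00.
Imani ∩ Aarav ∩ Vera ∩ Diego ∩ Omar: 10:45-11:45, 12:15-12:30, 13:45-14:45, 17:45-19:00.
Those are the intersection windows.
Summing the common windows: 60 + 15 + 60 + 75 = 210 minutes.

210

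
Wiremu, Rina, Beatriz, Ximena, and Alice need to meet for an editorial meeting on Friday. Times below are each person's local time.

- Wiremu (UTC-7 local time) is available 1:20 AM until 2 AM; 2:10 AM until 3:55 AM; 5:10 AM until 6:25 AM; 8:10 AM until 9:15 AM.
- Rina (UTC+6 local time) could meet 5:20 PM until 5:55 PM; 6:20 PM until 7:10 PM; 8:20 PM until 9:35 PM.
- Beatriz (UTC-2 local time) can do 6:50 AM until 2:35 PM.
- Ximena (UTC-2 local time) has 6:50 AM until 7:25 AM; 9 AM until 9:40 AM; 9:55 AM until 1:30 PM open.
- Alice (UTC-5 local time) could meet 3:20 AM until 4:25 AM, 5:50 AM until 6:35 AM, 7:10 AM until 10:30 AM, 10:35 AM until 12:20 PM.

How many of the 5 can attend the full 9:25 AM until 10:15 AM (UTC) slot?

Wiremu in UTC: 08:20-09:00, 09:10-10:55, 12:10-13:25, 15:10-16:15 (add 7h to convert from UTC-7).
Rina in UTC: 11:20-11:55, 12:20-13:10, 14:20-15:35 (subtract 6h to convert from UTC+6).
Beatriz in UTC: 08:50-16:35 (add 2h to convert from UTC-2).
Ximena in UTC: 08:50-09:25, 11:00-11:40, 11:55-15:30 (add 2h to convert from UTC-2).
Alice in UTC: 08:20-09:25, 10:50-11:35, 12:10-15:30, 15:35-17:20 (add 5h to convert from UTC-5).
Wiremu and Beatriz can make the full 09:25-10:15 slot — that's 2.

2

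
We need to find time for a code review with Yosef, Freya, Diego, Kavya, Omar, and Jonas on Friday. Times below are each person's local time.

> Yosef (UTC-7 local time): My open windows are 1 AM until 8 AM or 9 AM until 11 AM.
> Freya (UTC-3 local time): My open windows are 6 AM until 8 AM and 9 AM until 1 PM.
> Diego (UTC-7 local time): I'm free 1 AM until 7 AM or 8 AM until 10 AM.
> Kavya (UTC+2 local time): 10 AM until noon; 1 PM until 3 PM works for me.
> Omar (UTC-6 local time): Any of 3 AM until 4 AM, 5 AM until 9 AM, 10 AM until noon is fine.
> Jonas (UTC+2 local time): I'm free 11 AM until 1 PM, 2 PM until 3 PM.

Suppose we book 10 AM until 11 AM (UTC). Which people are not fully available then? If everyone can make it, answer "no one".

Yosef in UTC: 08:00-15:00, 16:00-18:00 (add 7h to convert from UTC-7).
Freya in UTC: 09:00-11:00, 12:00-16:00 (add 3h to convert from UTC-3).
Diego in UTC: 08:00-14:00, 15:00-17:00 (add 7h to convert from UTC-7).
Kavya in UTC: 08:00-10:00, 11:00-13:00 (subtract 2h to convert from UTC+2).
Omar in UTC: 09:00-10:00, 11:00-15:00, 16:00-18:00 (add 6h to convert from UTC-6).
Jonas in UTC: 09:00-11:00, 12:00-13:00 (subtract 2h to convert from UTC+2).
Yosef: free for 10:00-11:00. Freya: free for 10:00-11:00. Diego: free for 10:00-11:00. Kavya: not fully free for 10:00-11:00. Omar: not fully free for 10:00-11:00. Jonas: free for 10:00-11:00.

Kavya, Omar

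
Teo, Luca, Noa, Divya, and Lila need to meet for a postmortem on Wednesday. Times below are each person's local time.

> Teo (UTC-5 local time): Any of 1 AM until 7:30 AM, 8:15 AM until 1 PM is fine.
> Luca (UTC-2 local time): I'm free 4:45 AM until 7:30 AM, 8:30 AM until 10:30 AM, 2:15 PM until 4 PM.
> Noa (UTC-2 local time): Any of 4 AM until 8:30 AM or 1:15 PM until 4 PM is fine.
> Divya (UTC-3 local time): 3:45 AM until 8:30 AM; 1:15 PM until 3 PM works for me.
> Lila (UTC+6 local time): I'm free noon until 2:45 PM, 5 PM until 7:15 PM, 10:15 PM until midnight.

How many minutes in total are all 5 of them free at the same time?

225

Teo in UTC: 06:00-12:30, 13:15-18:00 (add 5h to convert from UTC-5).
Luca in UTC: 06:45-09:30, 10:30-12:30, 16:15-18:00 (add 2h to convert from UTC-2).
Noa in UTC: 06:00-10:30, 15:15-18:00 (add 2h to convert from UTC-2).
Divya in UTC: 06:45-11:30, 16:15-18:00 (add 3h to convert from UTC-3).
Lila in UTC: 06:00-08:45, 11:00-13:15, 16:15-18:00 (subtract 6h to convert from UTC+6).
Teo ∩ Luca: 06:45-09:30, 10:30-12:30, 16:15-18:00.
Teo ∩ Luca ∩ Noa: 06:45-09:30, 16:15-18:00.
Teo ∩ Luca ∩ Noa ∩ Divya: 06:45-09:30, 16:15-18:00.
Teo ∩ Luca ∩ Noa ∩ Divya ∩ Lila: 06:45-08:45, 16:15-18:00.
Summing the common windows: 120 + 105 = 225 minutes.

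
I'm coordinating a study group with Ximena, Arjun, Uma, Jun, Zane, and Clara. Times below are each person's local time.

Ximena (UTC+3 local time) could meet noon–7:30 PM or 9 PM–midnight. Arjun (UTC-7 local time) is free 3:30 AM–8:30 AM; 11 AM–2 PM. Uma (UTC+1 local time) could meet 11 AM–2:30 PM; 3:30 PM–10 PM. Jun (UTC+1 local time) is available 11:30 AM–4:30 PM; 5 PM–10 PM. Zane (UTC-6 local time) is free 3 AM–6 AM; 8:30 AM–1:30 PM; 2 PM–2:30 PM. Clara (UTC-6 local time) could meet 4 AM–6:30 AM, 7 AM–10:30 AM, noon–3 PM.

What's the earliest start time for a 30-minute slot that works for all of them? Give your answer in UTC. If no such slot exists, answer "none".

10:30

Ximena in UTC: 09:00-16:30, 18:00-21:00 (subtract 3h to convert from UTC+3).
Arjun in UTC: 10:30-15:30, 18:00-21:00 (add 7h to convert from UTC-7).
Uma in UTC: 10:00-13:30, 14:30-21:00 (subtract 1h to convert from UTC+1).
Jun in UTC: 10:30-15:30, 16:00-21:00 (subtract 1h to convert from UTC+1).
Zane in UTC: 09:00-12:00, 14:30-19:30, 20:00-20:30 (add 6h to convert from UTC-6).
Clara in UTC: 10:00-12:30, 13:00-16:30, 18:00-21:00 (add 6h to convert from UTC-6).
Ximena ∩ Arjun: 10:30-15:30, 18:00-21:00.
Ximena ∩ Arjun ∩ Uma: 10:30-13:30, 14:30-15:30, 18:00-21:00.
Ximena ∩ Arjun ∩ Uma ∩ Jun: 10:30-13:30, 14:30-15:30, 18:00-21:00.
Ximena ∩ Arjun ∩ Uma ∩ Jun ∩ Zane: 10:30-12:00, 14:30-15:30, 18:00-19:30, 20:00-20:30.
Ximena ∩ Arjun ∩ Uma ∩ Jun ∩ Zane ∩ Clara: 10:30-12:00, 14:30-15:30, 18:00-19:30, 20:00-20:30.
So the common availability across everyone is 10:30-12:00, 14:30-15:30, 18:00-19:30, 20:00-20:30.
The first common window of at least 30 minutes is 10:30-12:00, so the earliest start is 10:30.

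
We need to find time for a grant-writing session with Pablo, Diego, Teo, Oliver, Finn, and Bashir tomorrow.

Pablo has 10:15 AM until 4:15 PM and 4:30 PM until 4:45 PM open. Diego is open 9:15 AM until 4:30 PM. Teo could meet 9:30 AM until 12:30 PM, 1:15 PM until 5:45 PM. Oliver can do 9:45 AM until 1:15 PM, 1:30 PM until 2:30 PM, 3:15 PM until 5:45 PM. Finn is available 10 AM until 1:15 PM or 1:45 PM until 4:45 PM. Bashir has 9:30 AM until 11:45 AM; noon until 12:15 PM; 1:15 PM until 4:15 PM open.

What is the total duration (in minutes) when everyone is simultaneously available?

210

Pablo ∩ Diego: 10:15-16:15.
Pablo ∩ Diego ∩ Teo: 10:15-12:30, 13:15-16:15.
Pablo ∩ Diego ∩ Teo ∩ Oliver: 10:15-12:30, 13:30-14:30, 15:15-16:15.
Pablo ∩ Diego ∩ Teo ∩ Oliver ∩ Finn: 10:15-12:30, 13:45-14:30, 15:15-16:15.
Pablo ∩ Diego ∩ Teo ∩ Oliver ∩ Finn ∩ Bashir: 10:15-11:45, 12:00-12:15, 13:45-14:30, 15:15-16:15.
Summing the common windows: 90 + 15 + 45 + 60 = 210 minutes.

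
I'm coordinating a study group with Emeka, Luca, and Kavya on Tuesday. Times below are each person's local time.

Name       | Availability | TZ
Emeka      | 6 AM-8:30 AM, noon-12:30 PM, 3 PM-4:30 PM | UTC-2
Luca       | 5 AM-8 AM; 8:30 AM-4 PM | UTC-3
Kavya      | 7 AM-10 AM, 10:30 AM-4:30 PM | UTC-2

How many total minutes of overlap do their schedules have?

Emeka in UTC: 08:00-10:30, 14:00-14:30, 17:00-18:30 (add 2h to convert from UTC-2).
Luca in UTC: 08:00-11:00, 11:30-19:00 (add 3h to convert from UTC-3).
Kavya in UTC: 09:00-12:00, 12:30-18:30 (add 2h to convert from UTC-2).
Emeka ∩ Luca: 08:00-10:30, 14:00-14:30, 17:00-18:30.
Emeka ∩ Luca ∩ Kavya: 09:00-10:30, 14:00-14:30, 17:00-18:30.
So the common availability across everyone is 09:00-10:30, 14:00-14:30, 17:00-18:30.
Summing the common windows: 90 + 30 + 90 = 210 minutes.

210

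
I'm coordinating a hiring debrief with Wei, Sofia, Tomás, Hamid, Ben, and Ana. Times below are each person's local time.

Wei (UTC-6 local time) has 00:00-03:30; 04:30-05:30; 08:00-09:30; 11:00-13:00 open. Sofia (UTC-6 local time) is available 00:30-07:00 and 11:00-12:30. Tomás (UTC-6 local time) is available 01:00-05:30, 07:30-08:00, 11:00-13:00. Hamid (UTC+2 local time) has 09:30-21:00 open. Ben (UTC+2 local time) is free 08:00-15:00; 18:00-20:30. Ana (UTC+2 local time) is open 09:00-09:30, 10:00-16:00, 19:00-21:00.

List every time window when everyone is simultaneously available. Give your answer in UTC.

08:00-09:30, 10:30-11:30, 17:00-18:30

Wei in UTC: 06:00-09:30, 10:30-11:30, 14:00-15:30, 17:00-19:00 (add 6h to convert from UTC-6).
Sofia in UTC: 06:30-13:00, 17:00-18:30 (add 6h to convert from UTC-6).
Tomás in UTC: 07:00-11:30, 13:30-14:00, 17:00-19:00 (add 6h to convert from UTC-6).
Hamid in UTC: 07:30-19:00 (subtract 2h to convert from UTC+2).
Ben in UTC: 06:00-13:00, 16:00-18:30 (subtract 2h to convert from UTC+2).
Ana in UTC: 07:00-07:30, 08:00-14:00, 17:00-19:00 (subtract 2h to convert from UTC+2).
Wei ∩ Sofia: 06:30-09:30, 10:30-11:30, 17:00-18:30.
Wei ∩ Sofia ∩ Tomás: 07:00-09:30, 10:30-11:30, 17:00-18:30.
Wei ∩ Sofia ∩ Tomás ∩ Hamid: 07:30-09:30, 10:30-11:30, 17:00-18:30.
Wei ∩ Sofia ∩ Tomás ∩ Hamid ∩ Ben: 07:30-09:30, 10:30-11:30, 17:00-18:30.
Wei ∩ Sofia ∩ Tomás ∩ Hamid ∩ Ben ∩ Ana: 08:00-09:30, 10:30-11:30, 17:00-18:30.
Those are the intersection windows.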